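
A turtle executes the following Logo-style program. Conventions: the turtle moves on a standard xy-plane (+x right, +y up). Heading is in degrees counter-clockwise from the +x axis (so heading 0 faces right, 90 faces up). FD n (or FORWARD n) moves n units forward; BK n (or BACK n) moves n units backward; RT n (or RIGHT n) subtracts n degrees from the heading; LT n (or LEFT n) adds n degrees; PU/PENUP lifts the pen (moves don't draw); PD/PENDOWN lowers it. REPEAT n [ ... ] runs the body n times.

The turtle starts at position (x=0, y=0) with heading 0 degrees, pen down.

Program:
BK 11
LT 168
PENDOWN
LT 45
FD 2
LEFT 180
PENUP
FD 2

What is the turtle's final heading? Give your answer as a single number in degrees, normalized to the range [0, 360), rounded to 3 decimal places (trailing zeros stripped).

Executing turtle program step by step:
Start: pos=(0,0), heading=0, pen down
BK 11: (0,0) -> (-11,0) [heading=0, draw]
LT 168: heading 0 -> 168
PD: pen down
LT 45: heading 168 -> 213
FD 2: (-11,0) -> (-12.677,-1.089) [heading=213, draw]
LT 180: heading 213 -> 33
PU: pen up
FD 2: (-12.677,-1.089) -> (-11,0) [heading=33, move]
Final: pos=(-11,0), heading=33, 2 segment(s) drawn

Answer: 33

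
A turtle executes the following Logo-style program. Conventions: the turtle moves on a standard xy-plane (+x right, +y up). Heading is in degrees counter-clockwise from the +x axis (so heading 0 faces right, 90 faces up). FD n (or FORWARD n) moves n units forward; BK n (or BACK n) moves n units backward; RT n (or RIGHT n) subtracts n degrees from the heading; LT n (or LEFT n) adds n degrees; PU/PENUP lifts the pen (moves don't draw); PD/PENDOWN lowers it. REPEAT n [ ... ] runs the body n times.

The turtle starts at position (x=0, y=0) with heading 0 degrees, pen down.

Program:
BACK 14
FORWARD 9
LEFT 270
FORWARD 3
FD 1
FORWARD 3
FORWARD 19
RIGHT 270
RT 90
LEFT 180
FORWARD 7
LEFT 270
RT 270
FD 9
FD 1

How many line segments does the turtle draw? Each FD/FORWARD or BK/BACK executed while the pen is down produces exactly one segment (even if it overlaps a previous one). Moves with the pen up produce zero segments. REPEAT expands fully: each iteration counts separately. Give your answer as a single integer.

Executing turtle program step by step:
Start: pos=(0,0), heading=0, pen down
BK 14: (0,0) -> (-14,0) [heading=0, draw]
FD 9: (-14,0) -> (-5,0) [heading=0, draw]
LT 270: heading 0 -> 270
FD 3: (-5,0) -> (-5,-3) [heading=270, draw]
FD 1: (-5,-3) -> (-5,-4) [heading=270, draw]
FD 3: (-5,-4) -> (-5,-7) [heading=270, draw]
FD 19: (-5,-7) -> (-5,-26) [heading=270, draw]
RT 270: heading 270 -> 0
RT 90: heading 0 -> 270
LT 180: heading 270 -> 90
FD 7: (-5,-26) -> (-5,-19) [heading=90, draw]
LT 270: heading 90 -> 0
RT 270: heading 0 -> 90
FD 9: (-5,-19) -> (-5,-10) [heading=90, draw]
FD 1: (-5,-10) -> (-5,-9) [heading=90, draw]
Final: pos=(-5,-9), heading=90, 9 segment(s) drawn
Segments drawn: 9

Answer: 9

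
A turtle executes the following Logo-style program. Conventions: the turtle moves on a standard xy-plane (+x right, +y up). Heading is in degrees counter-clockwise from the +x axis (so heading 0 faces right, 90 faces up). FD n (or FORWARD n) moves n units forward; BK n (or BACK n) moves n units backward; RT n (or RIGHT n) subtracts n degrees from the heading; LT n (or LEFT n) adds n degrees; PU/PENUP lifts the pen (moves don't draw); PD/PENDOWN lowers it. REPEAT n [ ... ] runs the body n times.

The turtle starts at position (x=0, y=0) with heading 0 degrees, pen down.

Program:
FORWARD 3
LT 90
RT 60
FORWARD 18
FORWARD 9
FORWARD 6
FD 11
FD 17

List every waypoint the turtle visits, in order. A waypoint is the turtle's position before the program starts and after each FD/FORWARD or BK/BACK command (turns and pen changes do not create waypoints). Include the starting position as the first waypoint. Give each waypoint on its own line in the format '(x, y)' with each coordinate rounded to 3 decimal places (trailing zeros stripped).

Answer: (0, 0)
(3, 0)
(18.588, 9)
(26.383, 13.5)
(31.579, 16.5)
(41.105, 22)
(55.828, 30.5)

Derivation:
Executing turtle program step by step:
Start: pos=(0,0), heading=0, pen down
FD 3: (0,0) -> (3,0) [heading=0, draw]
LT 90: heading 0 -> 90
RT 60: heading 90 -> 30
FD 18: (3,0) -> (18.588,9) [heading=30, draw]
FD 9: (18.588,9) -> (26.383,13.5) [heading=30, draw]
FD 6: (26.383,13.5) -> (31.579,16.5) [heading=30, draw]
FD 11: (31.579,16.5) -> (41.105,22) [heading=30, draw]
FD 17: (41.105,22) -> (55.828,30.5) [heading=30, draw]
Final: pos=(55.828,30.5), heading=30, 6 segment(s) drawn
Waypoints (7 total):
(0, 0)
(3, 0)
(18.588, 9)
(26.383, 13.5)
(31.579, 16.5)
(41.105, 22)
(55.828, 30.5)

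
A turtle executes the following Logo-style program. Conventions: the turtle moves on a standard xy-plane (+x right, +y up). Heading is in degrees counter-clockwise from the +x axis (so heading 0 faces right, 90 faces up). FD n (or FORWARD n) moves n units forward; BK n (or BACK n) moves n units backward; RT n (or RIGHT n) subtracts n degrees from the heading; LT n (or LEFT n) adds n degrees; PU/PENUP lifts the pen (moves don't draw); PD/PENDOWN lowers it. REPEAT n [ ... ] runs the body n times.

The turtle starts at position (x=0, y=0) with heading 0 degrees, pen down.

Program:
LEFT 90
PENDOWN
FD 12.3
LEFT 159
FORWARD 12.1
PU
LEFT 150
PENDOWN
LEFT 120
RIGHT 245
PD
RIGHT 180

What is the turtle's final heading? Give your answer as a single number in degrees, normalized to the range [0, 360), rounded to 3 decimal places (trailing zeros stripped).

Answer: 94

Derivation:
Executing turtle program step by step:
Start: pos=(0,0), heading=0, pen down
LT 90: heading 0 -> 90
PD: pen down
FD 12.3: (0,0) -> (0,12.3) [heading=90, draw]
LT 159: heading 90 -> 249
FD 12.1: (0,12.3) -> (-4.336,1.004) [heading=249, draw]
PU: pen up
LT 150: heading 249 -> 39
PD: pen down
LT 120: heading 39 -> 159
RT 245: heading 159 -> 274
PD: pen down
RT 180: heading 274 -> 94
Final: pos=(-4.336,1.004), heading=94, 2 segment(s) drawn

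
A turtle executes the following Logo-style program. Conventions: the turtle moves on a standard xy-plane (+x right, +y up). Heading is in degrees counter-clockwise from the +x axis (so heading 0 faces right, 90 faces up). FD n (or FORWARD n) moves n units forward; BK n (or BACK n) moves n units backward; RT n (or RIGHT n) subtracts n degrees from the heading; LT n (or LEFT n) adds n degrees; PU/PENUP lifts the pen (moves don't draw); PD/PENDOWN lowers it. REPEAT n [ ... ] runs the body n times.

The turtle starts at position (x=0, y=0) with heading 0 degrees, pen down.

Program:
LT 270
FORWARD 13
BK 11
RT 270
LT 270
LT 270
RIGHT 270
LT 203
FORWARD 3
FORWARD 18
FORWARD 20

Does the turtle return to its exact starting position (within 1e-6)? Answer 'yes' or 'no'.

Executing turtle program step by step:
Start: pos=(0,0), heading=0, pen down
LT 270: heading 0 -> 270
FD 13: (0,0) -> (0,-13) [heading=270, draw]
BK 11: (0,-13) -> (0,-2) [heading=270, draw]
RT 270: heading 270 -> 0
LT 270: heading 0 -> 270
LT 270: heading 270 -> 180
RT 270: heading 180 -> 270
LT 203: heading 270 -> 113
FD 3: (0,-2) -> (-1.172,0.762) [heading=113, draw]
FD 18: (-1.172,0.762) -> (-8.205,17.331) [heading=113, draw]
FD 20: (-8.205,17.331) -> (-16.02,35.741) [heading=113, draw]
Final: pos=(-16.02,35.741), heading=113, 5 segment(s) drawn

Start position: (0, 0)
Final position: (-16.02, 35.741)
Distance = 39.167; >= 1e-6 -> NOT closed

Answer: no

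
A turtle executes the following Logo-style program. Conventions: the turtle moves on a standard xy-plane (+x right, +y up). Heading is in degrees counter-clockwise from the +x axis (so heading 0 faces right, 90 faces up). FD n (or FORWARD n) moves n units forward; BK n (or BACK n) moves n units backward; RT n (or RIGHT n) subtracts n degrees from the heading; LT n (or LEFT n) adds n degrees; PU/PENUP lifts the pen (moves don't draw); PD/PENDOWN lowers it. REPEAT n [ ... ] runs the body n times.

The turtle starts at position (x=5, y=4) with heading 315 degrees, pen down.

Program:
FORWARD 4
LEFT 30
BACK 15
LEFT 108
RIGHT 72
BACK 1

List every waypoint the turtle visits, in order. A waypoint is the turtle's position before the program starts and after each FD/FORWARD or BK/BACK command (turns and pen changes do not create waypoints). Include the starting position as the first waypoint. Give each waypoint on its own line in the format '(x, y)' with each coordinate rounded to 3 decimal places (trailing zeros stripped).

Executing turtle program step by step:
Start: pos=(5,4), heading=315, pen down
FD 4: (5,4) -> (7.828,1.172) [heading=315, draw]
LT 30: heading 315 -> 345
BK 15: (7.828,1.172) -> (-6.66,5.054) [heading=345, draw]
LT 108: heading 345 -> 93
RT 72: heading 93 -> 21
BK 1: (-6.66,5.054) -> (-7.594,4.695) [heading=21, draw]
Final: pos=(-7.594,4.695), heading=21, 3 segment(s) drawn
Waypoints (4 total):
(5, 4)
(7.828, 1.172)
(-6.66, 5.054)
(-7.594, 4.695)

Answer: (5, 4)
(7.828, 1.172)
(-6.66, 5.054)
(-7.594, 4.695)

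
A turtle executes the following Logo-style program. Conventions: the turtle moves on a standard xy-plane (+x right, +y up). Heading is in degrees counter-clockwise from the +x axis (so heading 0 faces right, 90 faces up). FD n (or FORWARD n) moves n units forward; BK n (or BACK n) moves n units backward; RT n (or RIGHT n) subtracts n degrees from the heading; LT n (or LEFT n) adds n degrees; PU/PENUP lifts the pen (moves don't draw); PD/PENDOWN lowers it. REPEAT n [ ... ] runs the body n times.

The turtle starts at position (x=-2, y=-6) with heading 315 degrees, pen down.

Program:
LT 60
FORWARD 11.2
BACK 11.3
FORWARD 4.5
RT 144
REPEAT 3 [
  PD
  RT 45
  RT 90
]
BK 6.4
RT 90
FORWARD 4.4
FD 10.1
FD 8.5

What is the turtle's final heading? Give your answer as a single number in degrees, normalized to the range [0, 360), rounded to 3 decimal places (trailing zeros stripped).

Answer: 96

Derivation:
Executing turtle program step by step:
Start: pos=(-2,-6), heading=315, pen down
LT 60: heading 315 -> 15
FD 11.2: (-2,-6) -> (8.818,-3.101) [heading=15, draw]
BK 11.3: (8.818,-3.101) -> (-2.097,-6.026) [heading=15, draw]
FD 4.5: (-2.097,-6.026) -> (2.25,-4.861) [heading=15, draw]
RT 144: heading 15 -> 231
REPEAT 3 [
  -- iteration 1/3 --
  PD: pen down
  RT 45: heading 231 -> 186
  RT 90: heading 186 -> 96
  -- iteration 2/3 --
  PD: pen down
  RT 45: heading 96 -> 51
  RT 90: heading 51 -> 321
  -- iteration 3/3 --
  PD: pen down
  RT 45: heading 321 -> 276
  RT 90: heading 276 -> 186
]
BK 6.4: (2.25,-4.861) -> (8.615,-4.192) [heading=186, draw]
RT 90: heading 186 -> 96
FD 4.4: (8.615,-4.192) -> (8.155,0.184) [heading=96, draw]
FD 10.1: (8.155,0.184) -> (7.099,10.228) [heading=96, draw]
FD 8.5: (7.099,10.228) -> (6.211,18.682) [heading=96, draw]
Final: pos=(6.211,18.682), heading=96, 7 segment(s) drawn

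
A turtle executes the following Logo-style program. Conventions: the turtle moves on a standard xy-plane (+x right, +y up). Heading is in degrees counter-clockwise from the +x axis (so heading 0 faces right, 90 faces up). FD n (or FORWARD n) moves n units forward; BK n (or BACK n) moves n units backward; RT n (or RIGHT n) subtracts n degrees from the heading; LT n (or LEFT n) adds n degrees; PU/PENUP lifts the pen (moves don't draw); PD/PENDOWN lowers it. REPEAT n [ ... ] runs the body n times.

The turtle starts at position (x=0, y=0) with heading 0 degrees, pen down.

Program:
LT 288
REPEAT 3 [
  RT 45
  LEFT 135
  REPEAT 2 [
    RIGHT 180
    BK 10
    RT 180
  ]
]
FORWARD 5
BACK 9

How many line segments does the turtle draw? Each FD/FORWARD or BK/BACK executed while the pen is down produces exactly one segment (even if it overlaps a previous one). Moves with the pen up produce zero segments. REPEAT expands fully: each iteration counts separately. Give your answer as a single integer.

Executing turtle program step by step:
Start: pos=(0,0), heading=0, pen down
LT 288: heading 0 -> 288
REPEAT 3 [
  -- iteration 1/3 --
  RT 45: heading 288 -> 243
  LT 135: heading 243 -> 18
  REPEAT 2 [
    -- iteration 1/2 --
    RT 180: heading 18 -> 198
    BK 10: (0,0) -> (9.511,3.09) [heading=198, draw]
    RT 180: heading 198 -> 18
    -- iteration 2/2 --
    RT 180: heading 18 -> 198
    BK 10: (9.511,3.09) -> (19.021,6.18) [heading=198, draw]
    RT 180: heading 198 -> 18
  ]
  -- iteration 2/3 --
  RT 45: heading 18 -> 333
  LT 135: heading 333 -> 108
  REPEAT 2 [
    -- iteration 1/2 --
    RT 180: heading 108 -> 288
    BK 10: (19.021,6.18) -> (15.931,15.691) [heading=288, draw]
    RT 180: heading 288 -> 108
    -- iteration 2/2 --
    RT 180: heading 108 -> 288
    BK 10: (15.931,15.691) -> (12.841,25.201) [heading=288, draw]
    RT 180: heading 288 -> 108
  ]
  -- iteration 3/3 --
  RT 45: heading 108 -> 63
  LT 135: heading 63 -> 198
  REPEAT 2 [
    -- iteration 1/2 --
    RT 180: heading 198 -> 18
    BK 10: (12.841,25.201) -> (3.33,22.111) [heading=18, draw]
    RT 180: heading 18 -> 198
    -- iteration 2/2 --
    RT 180: heading 198 -> 18
    BK 10: (3.33,22.111) -> (-6.18,19.021) [heading=18, draw]
    RT 180: heading 18 -> 198
  ]
]
FD 5: (-6.18,19.021) -> (-10.936,17.476) [heading=198, draw]
BK 9: (-10.936,17.476) -> (-2.376,20.257) [heading=198, draw]
Final: pos=(-2.376,20.257), heading=198, 8 segment(s) drawn
Segments drawn: 8

Answer: 8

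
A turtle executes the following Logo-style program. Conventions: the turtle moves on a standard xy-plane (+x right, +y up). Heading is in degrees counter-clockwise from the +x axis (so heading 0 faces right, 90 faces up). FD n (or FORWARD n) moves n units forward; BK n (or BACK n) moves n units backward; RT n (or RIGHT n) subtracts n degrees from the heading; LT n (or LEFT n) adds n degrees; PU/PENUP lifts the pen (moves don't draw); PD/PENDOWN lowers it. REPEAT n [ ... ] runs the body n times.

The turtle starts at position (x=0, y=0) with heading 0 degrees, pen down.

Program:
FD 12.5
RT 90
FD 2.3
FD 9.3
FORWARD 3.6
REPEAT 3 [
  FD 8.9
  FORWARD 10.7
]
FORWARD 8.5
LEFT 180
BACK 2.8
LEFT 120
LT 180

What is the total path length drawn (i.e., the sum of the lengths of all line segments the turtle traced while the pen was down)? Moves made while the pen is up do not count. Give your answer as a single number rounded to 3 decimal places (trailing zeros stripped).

Answer: 97.8

Derivation:
Executing turtle program step by step:
Start: pos=(0,0), heading=0, pen down
FD 12.5: (0,0) -> (12.5,0) [heading=0, draw]
RT 90: heading 0 -> 270
FD 2.3: (12.5,0) -> (12.5,-2.3) [heading=270, draw]
FD 9.3: (12.5,-2.3) -> (12.5,-11.6) [heading=270, draw]
FD 3.6: (12.5,-11.6) -> (12.5,-15.2) [heading=270, draw]
REPEAT 3 [
  -- iteration 1/3 --
  FD 8.9: (12.5,-15.2) -> (12.5,-24.1) [heading=270, draw]
  FD 10.7: (12.5,-24.1) -> (12.5,-34.8) [heading=270, draw]
  -- iteration 2/3 --
  FD 8.9: (12.5,-34.8) -> (12.5,-43.7) [heading=270, draw]
  FD 10.7: (12.5,-43.7) -> (12.5,-54.4) [heading=270, draw]
  -- iteration 3/3 --
  FD 8.9: (12.5,-54.4) -> (12.5,-63.3) [heading=270, draw]
  FD 10.7: (12.5,-63.3) -> (12.5,-74) [heading=270, draw]
]
FD 8.5: (12.5,-74) -> (12.5,-82.5) [heading=270, draw]
LT 180: heading 270 -> 90
BK 2.8: (12.5,-82.5) -> (12.5,-85.3) [heading=90, draw]
LT 120: heading 90 -> 210
LT 180: heading 210 -> 30
Final: pos=(12.5,-85.3), heading=30, 12 segment(s) drawn

Segment lengths:
  seg 1: (0,0) -> (12.5,0), length = 12.5
  seg 2: (12.5,0) -> (12.5,-2.3), length = 2.3
  seg 3: (12.5,-2.3) -> (12.5,-11.6), length = 9.3
  seg 4: (12.5,-11.6) -> (12.5,-15.2), length = 3.6
  seg 5: (12.5,-15.2) -> (12.5,-24.1), length = 8.9
  seg 6: (12.5,-24.1) -> (12.5,-34.8), length = 10.7
  seg 7: (12.5,-34.8) -> (12.5,-43.7), length = 8.9
  seg 8: (12.5,-43.7) -> (12.5,-54.4), length = 10.7
  seg 9: (12.5,-54.4) -> (12.5,-63.3), length = 8.9
  seg 10: (12.5,-63.3) -> (12.5,-74), length = 10.7
  seg 11: (12.5,-74) -> (12.5,-82.5), length = 8.5
  seg 12: (12.5,-82.5) -> (12.5,-85.3), length = 2.8
Total = 97.8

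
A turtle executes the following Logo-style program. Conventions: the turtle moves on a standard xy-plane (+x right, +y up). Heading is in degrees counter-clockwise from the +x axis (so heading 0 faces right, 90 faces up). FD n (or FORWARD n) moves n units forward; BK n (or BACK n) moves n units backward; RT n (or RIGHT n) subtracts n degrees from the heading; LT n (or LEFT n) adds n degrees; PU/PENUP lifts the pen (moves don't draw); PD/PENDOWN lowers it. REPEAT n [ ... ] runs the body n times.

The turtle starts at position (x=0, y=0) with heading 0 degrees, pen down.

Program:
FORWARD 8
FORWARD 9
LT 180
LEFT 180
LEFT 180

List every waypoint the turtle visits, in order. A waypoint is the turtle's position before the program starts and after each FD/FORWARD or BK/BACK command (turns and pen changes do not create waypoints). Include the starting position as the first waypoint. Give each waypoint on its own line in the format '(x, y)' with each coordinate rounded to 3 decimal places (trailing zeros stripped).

Answer: (0, 0)
(8, 0)
(17, 0)

Derivation:
Executing turtle program step by step:
Start: pos=(0,0), heading=0, pen down
FD 8: (0,0) -> (8,0) [heading=0, draw]
FD 9: (8,0) -> (17,0) [heading=0, draw]
LT 180: heading 0 -> 180
LT 180: heading 180 -> 0
LT 180: heading 0 -> 180
Final: pos=(17,0), heading=180, 2 segment(s) drawn
Waypoints (3 total):
(0, 0)
(8, 0)
(17, 0)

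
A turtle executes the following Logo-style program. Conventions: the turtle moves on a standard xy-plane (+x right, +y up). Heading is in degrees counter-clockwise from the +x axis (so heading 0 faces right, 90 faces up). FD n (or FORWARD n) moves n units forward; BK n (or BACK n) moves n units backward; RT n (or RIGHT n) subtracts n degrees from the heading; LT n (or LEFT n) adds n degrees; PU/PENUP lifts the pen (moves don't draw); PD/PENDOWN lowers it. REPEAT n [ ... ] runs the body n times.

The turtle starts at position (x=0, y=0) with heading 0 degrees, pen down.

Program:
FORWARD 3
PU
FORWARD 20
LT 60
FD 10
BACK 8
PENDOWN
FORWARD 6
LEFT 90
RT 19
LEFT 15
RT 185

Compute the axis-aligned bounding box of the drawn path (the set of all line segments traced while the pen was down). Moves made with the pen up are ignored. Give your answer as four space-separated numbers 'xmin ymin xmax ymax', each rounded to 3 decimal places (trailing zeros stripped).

Answer: 0 0 27 6.928

Derivation:
Executing turtle program step by step:
Start: pos=(0,0), heading=0, pen down
FD 3: (0,0) -> (3,0) [heading=0, draw]
PU: pen up
FD 20: (3,0) -> (23,0) [heading=0, move]
LT 60: heading 0 -> 60
FD 10: (23,0) -> (28,8.66) [heading=60, move]
BK 8: (28,8.66) -> (24,1.732) [heading=60, move]
PD: pen down
FD 6: (24,1.732) -> (27,6.928) [heading=60, draw]
LT 90: heading 60 -> 150
RT 19: heading 150 -> 131
LT 15: heading 131 -> 146
RT 185: heading 146 -> 321
Final: pos=(27,6.928), heading=321, 2 segment(s) drawn

Segment endpoints: x in {0, 3, 24, 27}, y in {0, 1.732, 6.928}
xmin=0, ymin=0, xmax=27, ymax=6.928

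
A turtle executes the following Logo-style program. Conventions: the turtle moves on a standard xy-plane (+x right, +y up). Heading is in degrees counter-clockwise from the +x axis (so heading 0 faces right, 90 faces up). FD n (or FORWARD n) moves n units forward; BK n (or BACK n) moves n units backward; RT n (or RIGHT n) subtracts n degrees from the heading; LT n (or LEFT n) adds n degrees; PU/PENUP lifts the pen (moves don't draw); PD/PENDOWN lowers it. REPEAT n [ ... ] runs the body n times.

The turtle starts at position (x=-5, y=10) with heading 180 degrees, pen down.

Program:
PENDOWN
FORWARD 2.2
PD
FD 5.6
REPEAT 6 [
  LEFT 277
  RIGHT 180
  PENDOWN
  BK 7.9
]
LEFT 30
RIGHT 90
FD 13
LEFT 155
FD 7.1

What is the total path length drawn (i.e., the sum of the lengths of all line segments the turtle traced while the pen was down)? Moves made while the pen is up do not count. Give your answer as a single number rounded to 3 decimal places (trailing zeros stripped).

Executing turtle program step by step:
Start: pos=(-5,10), heading=180, pen down
PD: pen down
FD 2.2: (-5,10) -> (-7.2,10) [heading=180, draw]
PD: pen down
FD 5.6: (-7.2,10) -> (-12.8,10) [heading=180, draw]
REPEAT 6 [
  -- iteration 1/6 --
  LT 277: heading 180 -> 97
  RT 180: heading 97 -> 277
  PD: pen down
  BK 7.9: (-12.8,10) -> (-13.763,17.841) [heading=277, draw]
  -- iteration 2/6 --
  LT 277: heading 277 -> 194
  RT 180: heading 194 -> 14
  PD: pen down
  BK 7.9: (-13.763,17.841) -> (-21.428,15.93) [heading=14, draw]
  -- iteration 3/6 --
  LT 277: heading 14 -> 291
  RT 180: heading 291 -> 111
  PD: pen down
  BK 7.9: (-21.428,15.93) -> (-18.597,8.555) [heading=111, draw]
  -- iteration 4/6 --
  LT 277: heading 111 -> 28
  RT 180: heading 28 -> 208
  PD: pen down
  BK 7.9: (-18.597,8.555) -> (-11.622,12.263) [heading=208, draw]
  -- iteration 5/6 --
  LT 277: heading 208 -> 125
  RT 180: heading 125 -> 305
  PD: pen down
  BK 7.9: (-11.622,12.263) -> (-16.153,18.735) [heading=305, draw]
  -- iteration 6/6 --
  LT 277: heading 305 -> 222
  RT 180: heading 222 -> 42
  PD: pen down
  BK 7.9: (-16.153,18.735) -> (-22.024,13.449) [heading=42, draw]
]
LT 30: heading 42 -> 72
RT 90: heading 72 -> 342
FD 13: (-22.024,13.449) -> (-9.66,9.431) [heading=342, draw]
LT 155: heading 342 -> 137
FD 7.1: (-9.66,9.431) -> (-14.853,14.274) [heading=137, draw]
Final: pos=(-14.853,14.274), heading=137, 10 segment(s) drawn

Segment lengths:
  seg 1: (-5,10) -> (-7.2,10), length = 2.2
  seg 2: (-7.2,10) -> (-12.8,10), length = 5.6
  seg 3: (-12.8,10) -> (-13.763,17.841), length = 7.9
  seg 4: (-13.763,17.841) -> (-21.428,15.93), length = 7.9
  seg 5: (-21.428,15.93) -> (-18.597,8.555), length = 7.9
  seg 6: (-18.597,8.555) -> (-11.622,12.263), length = 7.9
  seg 7: (-11.622,12.263) -> (-16.153,18.735), length = 7.9
  seg 8: (-16.153,18.735) -> (-22.024,13.449), length = 7.9
  seg 9: (-22.024,13.449) -> (-9.66,9.431), length = 13
  seg 10: (-9.66,9.431) -> (-14.853,14.274), length = 7.1
Total = 75.3

Answer: 75.3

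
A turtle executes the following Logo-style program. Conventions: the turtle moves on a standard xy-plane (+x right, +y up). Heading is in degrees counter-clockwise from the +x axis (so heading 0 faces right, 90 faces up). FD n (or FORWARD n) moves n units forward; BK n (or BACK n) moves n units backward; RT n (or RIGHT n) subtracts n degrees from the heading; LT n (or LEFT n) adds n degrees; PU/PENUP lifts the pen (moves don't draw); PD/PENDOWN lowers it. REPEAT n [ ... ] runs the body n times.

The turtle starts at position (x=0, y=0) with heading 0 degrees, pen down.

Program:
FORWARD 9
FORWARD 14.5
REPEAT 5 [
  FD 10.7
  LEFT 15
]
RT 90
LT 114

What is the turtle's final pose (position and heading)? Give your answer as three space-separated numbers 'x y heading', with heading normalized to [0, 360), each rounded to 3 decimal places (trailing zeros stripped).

Executing turtle program step by step:
Start: pos=(0,0), heading=0, pen down
FD 9: (0,0) -> (9,0) [heading=0, draw]
FD 14.5: (9,0) -> (23.5,0) [heading=0, draw]
REPEAT 5 [
  -- iteration 1/5 --
  FD 10.7: (23.5,0) -> (34.2,0) [heading=0, draw]
  LT 15: heading 0 -> 15
  -- iteration 2/5 --
  FD 10.7: (34.2,0) -> (44.535,2.769) [heading=15, draw]
  LT 15: heading 15 -> 30
  -- iteration 3/5 --
  FD 10.7: (44.535,2.769) -> (53.802,8.119) [heading=30, draw]
  LT 15: heading 30 -> 45
  -- iteration 4/5 --
  FD 10.7: (53.802,8.119) -> (61.368,15.685) [heading=45, draw]
  LT 15: heading 45 -> 60
  -- iteration 5/5 --
  FD 10.7: (61.368,15.685) -> (66.718,24.952) [heading=60, draw]
  LT 15: heading 60 -> 75
]
RT 90: heading 75 -> 345
LT 114: heading 345 -> 99
Final: pos=(66.718,24.952), heading=99, 7 segment(s) drawn

Answer: 66.718 24.952 99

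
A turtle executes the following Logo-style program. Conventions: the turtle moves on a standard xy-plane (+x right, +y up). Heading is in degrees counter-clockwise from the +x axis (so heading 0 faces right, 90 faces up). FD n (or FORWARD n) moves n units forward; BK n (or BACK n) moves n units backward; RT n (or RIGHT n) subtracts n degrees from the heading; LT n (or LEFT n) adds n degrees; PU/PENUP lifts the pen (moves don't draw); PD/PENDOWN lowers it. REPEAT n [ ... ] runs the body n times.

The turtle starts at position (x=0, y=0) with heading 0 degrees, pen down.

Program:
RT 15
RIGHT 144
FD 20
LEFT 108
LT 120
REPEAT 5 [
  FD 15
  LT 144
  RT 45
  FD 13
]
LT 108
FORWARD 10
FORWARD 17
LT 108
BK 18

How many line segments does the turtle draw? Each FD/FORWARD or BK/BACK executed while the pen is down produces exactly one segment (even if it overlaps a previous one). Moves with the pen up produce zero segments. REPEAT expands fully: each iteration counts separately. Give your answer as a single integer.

Answer: 14

Derivation:
Executing turtle program step by step:
Start: pos=(0,0), heading=0, pen down
RT 15: heading 0 -> 345
RT 144: heading 345 -> 201
FD 20: (0,0) -> (-18.672,-7.167) [heading=201, draw]
LT 108: heading 201 -> 309
LT 120: heading 309 -> 69
REPEAT 5 [
  -- iteration 1/5 --
  FD 15: (-18.672,-7.167) -> (-13.296,6.836) [heading=69, draw]
  LT 144: heading 69 -> 213
  RT 45: heading 213 -> 168
  FD 13: (-13.296,6.836) -> (-26.012,9.539) [heading=168, draw]
  -- iteration 2/5 --
  FD 15: (-26.012,9.539) -> (-40.684,12.658) [heading=168, draw]
  LT 144: heading 168 -> 312
  RT 45: heading 312 -> 267
  FD 13: (-40.684,12.658) -> (-41.365,-0.324) [heading=267, draw]
  -- iteration 3/5 --
  FD 15: (-41.365,-0.324) -> (-42.15,-15.304) [heading=267, draw]
  LT 144: heading 267 -> 51
  RT 45: heading 51 -> 6
  FD 13: (-42.15,-15.304) -> (-29.221,-13.945) [heading=6, draw]
  -- iteration 4/5 --
  FD 15: (-29.221,-13.945) -> (-14.303,-12.377) [heading=6, draw]
  LT 144: heading 6 -> 150
  RT 45: heading 150 -> 105
  FD 13: (-14.303,-12.377) -> (-17.668,0.18) [heading=105, draw]
  -- iteration 5/5 --
  FD 15: (-17.668,0.18) -> (-21.55,14.669) [heading=105, draw]
  LT 144: heading 105 -> 249
  RT 45: heading 249 -> 204
  FD 13: (-21.55,14.669) -> (-33.426,9.381) [heading=204, draw]
]
LT 108: heading 204 -> 312
FD 10: (-33.426,9.381) -> (-26.735,1.95) [heading=312, draw]
FD 17: (-26.735,1.95) -> (-15.36,-10.684) [heading=312, draw]
LT 108: heading 312 -> 60
BK 18: (-15.36,-10.684) -> (-24.36,-26.272) [heading=60, draw]
Final: pos=(-24.36,-26.272), heading=60, 14 segment(s) drawn
Segments drawn: 14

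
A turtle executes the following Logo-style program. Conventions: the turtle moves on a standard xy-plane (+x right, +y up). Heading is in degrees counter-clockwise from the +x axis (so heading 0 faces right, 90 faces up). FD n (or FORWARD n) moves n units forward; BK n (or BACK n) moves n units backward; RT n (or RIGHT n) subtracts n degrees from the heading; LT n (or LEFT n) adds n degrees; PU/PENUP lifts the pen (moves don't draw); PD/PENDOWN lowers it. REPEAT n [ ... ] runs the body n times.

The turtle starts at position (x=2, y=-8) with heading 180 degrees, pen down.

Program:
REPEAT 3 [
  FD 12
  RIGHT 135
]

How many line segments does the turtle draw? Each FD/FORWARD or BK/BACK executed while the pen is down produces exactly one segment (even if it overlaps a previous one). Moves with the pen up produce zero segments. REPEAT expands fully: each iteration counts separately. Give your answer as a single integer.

Executing turtle program step by step:
Start: pos=(2,-8), heading=180, pen down
REPEAT 3 [
  -- iteration 1/3 --
  FD 12: (2,-8) -> (-10,-8) [heading=180, draw]
  RT 135: heading 180 -> 45
  -- iteration 2/3 --
  FD 12: (-10,-8) -> (-1.515,0.485) [heading=45, draw]
  RT 135: heading 45 -> 270
  -- iteration 3/3 --
  FD 12: (-1.515,0.485) -> (-1.515,-11.515) [heading=270, draw]
  RT 135: heading 270 -> 135
]
Final: pos=(-1.515,-11.515), heading=135, 3 segment(s) drawn
Segments drawn: 3

Answer: 3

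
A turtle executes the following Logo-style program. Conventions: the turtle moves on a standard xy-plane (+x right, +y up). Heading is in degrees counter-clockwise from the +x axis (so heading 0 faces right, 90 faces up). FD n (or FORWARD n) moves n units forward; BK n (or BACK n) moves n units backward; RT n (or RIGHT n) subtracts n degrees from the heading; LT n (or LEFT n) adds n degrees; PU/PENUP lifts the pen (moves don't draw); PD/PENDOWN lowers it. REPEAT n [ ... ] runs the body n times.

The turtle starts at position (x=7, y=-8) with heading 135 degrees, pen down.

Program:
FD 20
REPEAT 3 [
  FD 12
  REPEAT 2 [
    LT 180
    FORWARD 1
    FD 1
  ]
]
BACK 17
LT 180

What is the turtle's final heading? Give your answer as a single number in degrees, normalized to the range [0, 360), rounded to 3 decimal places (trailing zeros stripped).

Executing turtle program step by step:
Start: pos=(7,-8), heading=135, pen down
FD 20: (7,-8) -> (-7.142,6.142) [heading=135, draw]
REPEAT 3 [
  -- iteration 1/3 --
  FD 12: (-7.142,6.142) -> (-15.627,14.627) [heading=135, draw]
  REPEAT 2 [
    -- iteration 1/2 --
    LT 180: heading 135 -> 315
    FD 1: (-15.627,14.627) -> (-14.92,13.92) [heading=315, draw]
    FD 1: (-14.92,13.92) -> (-14.213,13.213) [heading=315, draw]
    -- iteration 2/2 --
    LT 180: heading 315 -> 135
    FD 1: (-14.213,13.213) -> (-14.92,13.92) [heading=135, draw]
    FD 1: (-14.92,13.92) -> (-15.627,14.627) [heading=135, draw]
  ]
  -- iteration 2/3 --
  FD 12: (-15.627,14.627) -> (-24.113,23.113) [heading=135, draw]
  REPEAT 2 [
    -- iteration 1/2 --
    LT 180: heading 135 -> 315
    FD 1: (-24.113,23.113) -> (-23.406,22.406) [heading=315, draw]
    FD 1: (-23.406,22.406) -> (-22.698,21.698) [heading=315, draw]
    -- iteration 2/2 --
    LT 180: heading 315 -> 135
    FD 1: (-22.698,21.698) -> (-23.406,22.406) [heading=135, draw]
    FD 1: (-23.406,22.406) -> (-24.113,23.113) [heading=135, draw]
  ]
  -- iteration 3/3 --
  FD 12: (-24.113,23.113) -> (-32.598,31.598) [heading=135, draw]
  REPEAT 2 [
    -- iteration 1/2 --
    LT 180: heading 135 -> 315
    FD 1: (-32.598,31.598) -> (-31.891,30.891) [heading=315, draw]
    FD 1: (-31.891,30.891) -> (-31.184,30.184) [heading=315, draw]
    -- iteration 2/2 --
    LT 180: heading 315 -> 135
    FD 1: (-31.184,30.184) -> (-31.891,30.891) [heading=135, draw]
    FD 1: (-31.891,30.891) -> (-32.598,31.598) [heading=135, draw]
  ]
]
BK 17: (-32.598,31.598) -> (-20.577,19.577) [heading=135, draw]
LT 180: heading 135 -> 315
Final: pos=(-20.577,19.577), heading=315, 17 segment(s) drawn

Answer: 315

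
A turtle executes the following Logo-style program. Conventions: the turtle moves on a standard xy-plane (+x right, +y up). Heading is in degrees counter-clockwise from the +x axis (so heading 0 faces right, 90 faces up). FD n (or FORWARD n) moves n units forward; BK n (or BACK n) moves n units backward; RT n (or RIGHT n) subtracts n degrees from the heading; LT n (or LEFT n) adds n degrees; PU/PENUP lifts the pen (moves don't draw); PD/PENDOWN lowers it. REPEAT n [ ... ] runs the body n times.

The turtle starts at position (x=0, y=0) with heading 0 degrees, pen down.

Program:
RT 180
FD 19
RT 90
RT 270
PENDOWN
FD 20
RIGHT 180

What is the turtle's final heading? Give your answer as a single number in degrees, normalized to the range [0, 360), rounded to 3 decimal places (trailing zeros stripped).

Answer: 0

Derivation:
Executing turtle program step by step:
Start: pos=(0,0), heading=0, pen down
RT 180: heading 0 -> 180
FD 19: (0,0) -> (-19,0) [heading=180, draw]
RT 90: heading 180 -> 90
RT 270: heading 90 -> 180
PD: pen down
FD 20: (-19,0) -> (-39,0) [heading=180, draw]
RT 180: heading 180 -> 0
Final: pos=(-39,0), heading=0, 2 segment(s) drawn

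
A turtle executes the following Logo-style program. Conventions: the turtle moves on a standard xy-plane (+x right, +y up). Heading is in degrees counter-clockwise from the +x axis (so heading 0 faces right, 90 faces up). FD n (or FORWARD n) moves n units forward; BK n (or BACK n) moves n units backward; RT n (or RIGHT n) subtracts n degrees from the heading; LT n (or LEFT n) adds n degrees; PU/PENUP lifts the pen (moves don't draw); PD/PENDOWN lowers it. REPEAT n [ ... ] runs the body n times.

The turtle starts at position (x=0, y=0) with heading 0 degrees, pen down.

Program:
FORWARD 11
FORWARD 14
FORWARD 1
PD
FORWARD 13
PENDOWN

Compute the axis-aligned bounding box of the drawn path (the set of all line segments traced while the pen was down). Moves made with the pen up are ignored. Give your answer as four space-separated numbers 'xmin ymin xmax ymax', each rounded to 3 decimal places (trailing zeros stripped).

Answer: 0 0 39 0

Derivation:
Executing turtle program step by step:
Start: pos=(0,0), heading=0, pen down
FD 11: (0,0) -> (11,0) [heading=0, draw]
FD 14: (11,0) -> (25,0) [heading=0, draw]
FD 1: (25,0) -> (26,0) [heading=0, draw]
PD: pen down
FD 13: (26,0) -> (39,0) [heading=0, draw]
PD: pen down
Final: pos=(39,0), heading=0, 4 segment(s) drawn

Segment endpoints: x in {0, 11, 25, 26, 39}, y in {0}
xmin=0, ymin=0, xmax=39, ymax=0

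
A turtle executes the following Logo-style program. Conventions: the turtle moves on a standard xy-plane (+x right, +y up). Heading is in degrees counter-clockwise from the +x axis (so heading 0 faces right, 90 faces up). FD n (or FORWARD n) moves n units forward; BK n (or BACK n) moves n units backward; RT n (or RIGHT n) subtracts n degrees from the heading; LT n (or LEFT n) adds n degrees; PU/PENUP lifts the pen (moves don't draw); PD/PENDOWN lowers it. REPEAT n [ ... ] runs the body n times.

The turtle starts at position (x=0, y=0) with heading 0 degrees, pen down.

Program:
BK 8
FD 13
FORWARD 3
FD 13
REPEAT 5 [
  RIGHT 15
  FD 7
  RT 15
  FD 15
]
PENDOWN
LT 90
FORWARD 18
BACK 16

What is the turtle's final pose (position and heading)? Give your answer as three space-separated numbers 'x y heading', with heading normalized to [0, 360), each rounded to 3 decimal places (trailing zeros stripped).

Executing turtle program step by step:
Start: pos=(0,0), heading=0, pen down
BK 8: (0,0) -> (-8,0) [heading=0, draw]
FD 13: (-8,0) -> (5,0) [heading=0, draw]
FD 3: (5,0) -> (8,0) [heading=0, draw]
FD 13: (8,0) -> (21,0) [heading=0, draw]
REPEAT 5 [
  -- iteration 1/5 --
  RT 15: heading 0 -> 345
  FD 7: (21,0) -> (27.761,-1.812) [heading=345, draw]
  RT 15: heading 345 -> 330
  FD 15: (27.761,-1.812) -> (40.752,-9.312) [heading=330, draw]
  -- iteration 2/5 --
  RT 15: heading 330 -> 315
  FD 7: (40.752,-9.312) -> (45.702,-14.261) [heading=315, draw]
  RT 15: heading 315 -> 300
  FD 15: (45.702,-14.261) -> (53.202,-27.252) [heading=300, draw]
  -- iteration 3/5 --
  RT 15: heading 300 -> 285
  FD 7: (53.202,-27.252) -> (55.013,-34.013) [heading=285, draw]
  RT 15: heading 285 -> 270
  FD 15: (55.013,-34.013) -> (55.013,-49.013) [heading=270, draw]
  -- iteration 4/5 --
  RT 15: heading 270 -> 255
  FD 7: (55.013,-49.013) -> (53.202,-55.775) [heading=255, draw]
  RT 15: heading 255 -> 240
  FD 15: (53.202,-55.775) -> (45.702,-68.765) [heading=240, draw]
  -- iteration 5/5 --
  RT 15: heading 240 -> 225
  FD 7: (45.702,-68.765) -> (40.752,-73.715) [heading=225, draw]
  RT 15: heading 225 -> 210
  FD 15: (40.752,-73.715) -> (27.761,-81.215) [heading=210, draw]
]
PD: pen down
LT 90: heading 210 -> 300
FD 18: (27.761,-81.215) -> (36.761,-96.803) [heading=300, draw]
BK 16: (36.761,-96.803) -> (28.761,-82.947) [heading=300, draw]
Final: pos=(28.761,-82.947), heading=300, 16 segment(s) drawn

Answer: 28.761 -82.947 300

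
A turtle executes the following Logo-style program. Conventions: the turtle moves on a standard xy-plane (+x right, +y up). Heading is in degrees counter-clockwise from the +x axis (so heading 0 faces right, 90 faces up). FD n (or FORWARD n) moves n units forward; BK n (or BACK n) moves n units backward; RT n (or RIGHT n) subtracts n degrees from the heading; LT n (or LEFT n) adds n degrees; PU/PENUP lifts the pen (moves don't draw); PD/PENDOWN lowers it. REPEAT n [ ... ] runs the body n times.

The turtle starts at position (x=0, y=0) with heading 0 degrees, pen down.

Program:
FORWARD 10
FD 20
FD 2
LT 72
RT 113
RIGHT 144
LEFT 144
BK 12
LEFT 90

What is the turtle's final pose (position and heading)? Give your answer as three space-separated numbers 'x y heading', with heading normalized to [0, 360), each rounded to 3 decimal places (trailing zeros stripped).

Executing turtle program step by step:
Start: pos=(0,0), heading=0, pen down
FD 10: (0,0) -> (10,0) [heading=0, draw]
FD 20: (10,0) -> (30,0) [heading=0, draw]
FD 2: (30,0) -> (32,0) [heading=0, draw]
LT 72: heading 0 -> 72
RT 113: heading 72 -> 319
RT 144: heading 319 -> 175
LT 144: heading 175 -> 319
BK 12: (32,0) -> (22.943,7.873) [heading=319, draw]
LT 90: heading 319 -> 49
Final: pos=(22.943,7.873), heading=49, 4 segment(s) drawn

Answer: 22.943 7.873 49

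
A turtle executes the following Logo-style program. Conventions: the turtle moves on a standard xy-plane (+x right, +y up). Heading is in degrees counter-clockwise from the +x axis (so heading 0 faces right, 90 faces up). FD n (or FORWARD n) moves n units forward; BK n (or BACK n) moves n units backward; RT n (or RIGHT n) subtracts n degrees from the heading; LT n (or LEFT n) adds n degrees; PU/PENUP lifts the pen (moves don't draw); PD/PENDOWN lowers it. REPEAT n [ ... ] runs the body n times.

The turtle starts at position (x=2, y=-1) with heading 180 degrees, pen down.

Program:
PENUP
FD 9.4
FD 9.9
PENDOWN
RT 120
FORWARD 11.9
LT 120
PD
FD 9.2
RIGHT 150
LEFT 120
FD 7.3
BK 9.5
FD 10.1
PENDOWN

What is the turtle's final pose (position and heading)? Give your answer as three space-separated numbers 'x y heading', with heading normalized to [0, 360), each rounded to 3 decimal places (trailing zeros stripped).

Executing turtle program step by step:
Start: pos=(2,-1), heading=180, pen down
PU: pen up
FD 9.4: (2,-1) -> (-7.4,-1) [heading=180, move]
FD 9.9: (-7.4,-1) -> (-17.3,-1) [heading=180, move]
PD: pen down
RT 120: heading 180 -> 60
FD 11.9: (-17.3,-1) -> (-11.35,9.306) [heading=60, draw]
LT 120: heading 60 -> 180
PD: pen down
FD 9.2: (-11.35,9.306) -> (-20.55,9.306) [heading=180, draw]
RT 150: heading 180 -> 30
LT 120: heading 30 -> 150
FD 7.3: (-20.55,9.306) -> (-26.872,12.956) [heading=150, draw]
BK 9.5: (-26.872,12.956) -> (-18.645,8.206) [heading=150, draw]
FD 10.1: (-18.645,8.206) -> (-27.392,13.256) [heading=150, draw]
PD: pen down
Final: pos=(-27.392,13.256), heading=150, 5 segment(s) drawn

Answer: -27.392 13.256 150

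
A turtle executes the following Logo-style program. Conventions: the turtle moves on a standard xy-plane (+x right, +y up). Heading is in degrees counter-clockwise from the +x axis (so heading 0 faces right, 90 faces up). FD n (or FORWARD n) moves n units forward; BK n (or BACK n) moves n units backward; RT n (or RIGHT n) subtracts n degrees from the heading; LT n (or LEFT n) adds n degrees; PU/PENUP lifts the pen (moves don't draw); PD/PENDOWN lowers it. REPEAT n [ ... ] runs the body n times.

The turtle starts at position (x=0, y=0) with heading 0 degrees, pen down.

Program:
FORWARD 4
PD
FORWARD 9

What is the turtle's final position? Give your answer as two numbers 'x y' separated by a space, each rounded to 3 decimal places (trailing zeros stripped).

Executing turtle program step by step:
Start: pos=(0,0), heading=0, pen down
FD 4: (0,0) -> (4,0) [heading=0, draw]
PD: pen down
FD 9: (4,0) -> (13,0) [heading=0, draw]
Final: pos=(13,0), heading=0, 2 segment(s) drawn

Answer: 13 0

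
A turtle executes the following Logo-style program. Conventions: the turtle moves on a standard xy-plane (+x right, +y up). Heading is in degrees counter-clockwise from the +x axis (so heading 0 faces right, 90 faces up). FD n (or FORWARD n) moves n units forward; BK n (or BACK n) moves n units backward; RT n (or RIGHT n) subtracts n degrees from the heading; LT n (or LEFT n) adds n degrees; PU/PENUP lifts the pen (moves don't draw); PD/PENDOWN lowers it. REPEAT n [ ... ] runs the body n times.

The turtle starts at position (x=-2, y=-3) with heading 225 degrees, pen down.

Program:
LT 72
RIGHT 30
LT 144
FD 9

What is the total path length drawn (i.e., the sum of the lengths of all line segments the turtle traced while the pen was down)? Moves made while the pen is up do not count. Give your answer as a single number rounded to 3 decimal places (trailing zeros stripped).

Executing turtle program step by step:
Start: pos=(-2,-3), heading=225, pen down
LT 72: heading 225 -> 297
RT 30: heading 297 -> 267
LT 144: heading 267 -> 51
FD 9: (-2,-3) -> (3.664,3.994) [heading=51, draw]
Final: pos=(3.664,3.994), heading=51, 1 segment(s) drawn

Segment lengths:
  seg 1: (-2,-3) -> (3.664,3.994), length = 9
Total = 9

Answer: 9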